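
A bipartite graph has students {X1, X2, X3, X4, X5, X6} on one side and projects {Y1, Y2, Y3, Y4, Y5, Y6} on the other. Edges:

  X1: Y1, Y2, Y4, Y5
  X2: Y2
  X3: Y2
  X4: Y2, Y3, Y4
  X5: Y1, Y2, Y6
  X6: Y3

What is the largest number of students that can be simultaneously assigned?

5

Unit-capacity flow: source→left, listed edges, right→sink; max matching = max flow.
Augmenting path X1→Y1 (+1); matched 1.
Augmenting path X2→Y2 (+1); matched 2.
Augmenting path X4→Y3 (+1); matched 3.
Augmenting path X5→Y6 (+1); matched 4.
Augmenting path X6→Y3→X4→Y4 (+1); matched 5.
No augmenting path remains; maximum matching = 5.
König certificate: {X1, X4, X5, X6, Y2} is a vertex cover of size 5 (every listed pair touches it), so no matching can be larger.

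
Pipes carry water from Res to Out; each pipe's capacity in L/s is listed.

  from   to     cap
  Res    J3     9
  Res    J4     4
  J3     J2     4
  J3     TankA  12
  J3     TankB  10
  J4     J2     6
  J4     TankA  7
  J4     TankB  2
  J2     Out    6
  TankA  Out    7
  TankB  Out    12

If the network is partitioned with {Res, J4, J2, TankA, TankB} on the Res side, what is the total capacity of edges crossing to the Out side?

34

Edges leaving {Res, J4, J2, TankA, TankB}: Res→J3 (9), J2→Out (6), TankA→Out (7), TankB→Out (12).
Cut capacity = 9 + 6 + 7 + 12 = 34.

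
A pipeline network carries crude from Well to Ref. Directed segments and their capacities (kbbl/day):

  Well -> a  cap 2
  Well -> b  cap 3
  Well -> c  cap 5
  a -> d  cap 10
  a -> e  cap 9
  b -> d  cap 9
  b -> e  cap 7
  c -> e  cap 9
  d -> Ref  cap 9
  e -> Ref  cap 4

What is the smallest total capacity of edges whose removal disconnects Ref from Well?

Augment Well→a→d→Ref: bottleneck 2, flow now 2.
Augment Well→b→d→Ref: bottleneck 3, flow now 5.
Augment Well→c→e→Ref: bottleneck 4, flow now 9.
No augmenting path remains; maximum flow = 9.
By max-flow min-cut, the minimum cut capacity equals the max flow.
In the residual graph, reachable from Well: {Well, c, e}.
Min-cut edges: Well→a (2), Well→b (3), e→Ref (4); capacity 2 + 3 + 4 = 9.

9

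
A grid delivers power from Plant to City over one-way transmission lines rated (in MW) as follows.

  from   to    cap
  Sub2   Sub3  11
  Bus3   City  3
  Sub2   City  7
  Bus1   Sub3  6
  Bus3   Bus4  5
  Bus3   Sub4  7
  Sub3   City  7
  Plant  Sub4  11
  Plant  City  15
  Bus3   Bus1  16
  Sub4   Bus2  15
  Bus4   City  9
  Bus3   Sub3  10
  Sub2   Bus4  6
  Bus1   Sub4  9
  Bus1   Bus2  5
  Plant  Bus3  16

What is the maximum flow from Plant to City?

30

Augment Plant→City: bottleneck 15, flow now 15.
Augment Plant→Bus3→City: bottleneck 3, flow now 18.
Augment Plant→Bus3→Sub3→City: bottleneck 7, flow now 25.
Augment Plant→Bus3→Bus4→City: bottleneck 5, flow now 30.
No augmenting path remains; maximum flow = 30.
In the residual graph, reachable from Plant: {Plant, Bus3, Bus1, Sub4, Sub3, Bus2}.
Min-cut edges: Plant→City (15), Bus3→Bus4 (5), Bus3→City (3), Sub3→City (7); capacity 15 + 5 + 3 + 7 = 30.
This cut is saturated, so no flow can exceed 30.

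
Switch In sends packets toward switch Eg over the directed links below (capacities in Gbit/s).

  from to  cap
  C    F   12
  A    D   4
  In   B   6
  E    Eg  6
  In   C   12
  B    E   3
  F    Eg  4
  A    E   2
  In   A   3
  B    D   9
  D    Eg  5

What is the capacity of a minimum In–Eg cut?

Augment In→A→D→Eg: bottleneck 3, flow now 3.
Augment In→B→D→Eg: bottleneck 2, flow now 5.
Augment In→B→E→Eg: bottleneck 3, flow now 8.
Augment In→C→F→Eg: bottleneck 4, flow now 12.
Augment In→B→D→A→E→Eg: bottleneck 1, flow now 13. (uses reverse residual edge)
No augmenting path remains; maximum flow = 13.
By max-flow min-cut, the minimum cut capacity equals the max flow.
In the residual graph, reachable from In: {In, C, F}.
Min-cut edges: In→A (3), In→B (6), F→Eg (4); capacity 3 + 6 + 4 = 13.

13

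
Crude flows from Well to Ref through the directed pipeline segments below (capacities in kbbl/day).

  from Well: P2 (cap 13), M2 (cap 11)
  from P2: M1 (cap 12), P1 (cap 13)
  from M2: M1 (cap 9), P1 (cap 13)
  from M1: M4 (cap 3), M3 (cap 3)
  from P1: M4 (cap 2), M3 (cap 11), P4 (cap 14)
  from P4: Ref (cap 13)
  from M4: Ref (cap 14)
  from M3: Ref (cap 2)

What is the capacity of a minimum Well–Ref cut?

Augment Well→P2→M1→M4→Ref: bottleneck 3, flow now 3.
Augment Well→P2→M1→M3→Ref: bottleneck 2, flow now 5.
Augment Well→P2→P1→P4→Ref: bottleneck 8, flow now 13.
Augment Well→M2→P1→P4→Ref: bottleneck 5, flow now 18.
Augment Well→M2→P1→M4→Ref: bottleneck 2, flow now 20.
No augmenting path remains; maximum flow = 20.
By max-flow min-cut, the minimum cut capacity equals the max flow.
In the residual graph, reachable from Well: {Well, P2, M2, M1, P1, P4, M3}.
Min-cut edges: M1→M4 (3), P1→M4 (2), P4→Ref (13), M3→Ref (2); capacity 3 + 2 + 13 + 2 = 20.

20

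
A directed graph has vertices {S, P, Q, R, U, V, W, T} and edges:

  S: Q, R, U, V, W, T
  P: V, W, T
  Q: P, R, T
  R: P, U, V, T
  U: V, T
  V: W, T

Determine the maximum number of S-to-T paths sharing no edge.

Assign every edge capacity 1; by Menger, the answer equals the max flow.
Path S→T (+1); total 1.
Path S→Q→T (+1); total 2.
Path S→R→T (+1); total 3.
Path S→U→T (+1); total 4.
Path S→V→T (+1); total 5.
No residual S→T path; max flow = 5.
Certifying cut of size 5: {S→Q, S→R, S→T, S→U, S→V}.

5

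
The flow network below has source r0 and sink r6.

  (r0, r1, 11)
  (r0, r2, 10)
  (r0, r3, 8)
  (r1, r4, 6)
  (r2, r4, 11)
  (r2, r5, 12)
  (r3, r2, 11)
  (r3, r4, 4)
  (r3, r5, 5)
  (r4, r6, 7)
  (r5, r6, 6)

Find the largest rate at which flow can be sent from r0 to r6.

13

Augment r0→r1→r4→r6: bottleneck 6, flow now 6.
Augment r0→r2→r4→r6: bottleneck 1, flow now 7.
Augment r0→r2→r5→r6: bottleneck 6, flow now 13.
No augmenting path remains; maximum flow = 13.
In the residual graph, reachable from r0: {r0, r1, r2, r3, r4, r5}.
Min-cut edges: r4→r6 (7), r5→r6 (6); capacity 7 + 6 = 13.
This cut is saturated, so no flow can exceed 13.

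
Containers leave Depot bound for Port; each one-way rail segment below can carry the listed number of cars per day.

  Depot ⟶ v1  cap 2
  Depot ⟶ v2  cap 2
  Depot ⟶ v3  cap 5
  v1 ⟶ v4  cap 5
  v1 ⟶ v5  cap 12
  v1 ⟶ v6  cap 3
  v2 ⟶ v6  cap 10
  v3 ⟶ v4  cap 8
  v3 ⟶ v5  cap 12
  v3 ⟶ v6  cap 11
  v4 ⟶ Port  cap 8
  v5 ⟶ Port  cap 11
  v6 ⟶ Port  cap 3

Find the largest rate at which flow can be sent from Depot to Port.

9

Augment Depot→v1→v4→Port: bottleneck 2, flow now 2.
Augment Depot→v2→v6→Port: bottleneck 2, flow now 4.
Augment Depot→v3→v4→Port: bottleneck 5, flow now 9.
No augmenting path remains; maximum flow = 9.
In the residual graph, reachable from Depot: {Depot}.
Min-cut edges: Depot→v1 (2), Depot→v2 (2), Depot→v3 (5); capacity 2 + 2 + 5 = 9.
This cut is saturated, so no flow can exceed 9.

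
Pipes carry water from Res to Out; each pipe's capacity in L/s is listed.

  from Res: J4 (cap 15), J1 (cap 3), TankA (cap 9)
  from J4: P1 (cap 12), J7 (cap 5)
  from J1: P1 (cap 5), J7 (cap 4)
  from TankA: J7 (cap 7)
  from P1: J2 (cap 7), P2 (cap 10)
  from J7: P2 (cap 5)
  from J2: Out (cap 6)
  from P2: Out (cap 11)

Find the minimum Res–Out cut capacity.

17

Augment Res→J4→P1→J2→Out: bottleneck 6, flow now 6.
Augment Res→J4→P1→P2→Out: bottleneck 6, flow now 12.
Augment Res→J4→J7→P2→Out: bottleneck 3, flow now 15.
Augment Res→J1→P1→P2→Out: bottleneck 2, flow now 17.
No augmenting path remains; maximum flow = 17.
By max-flow min-cut, the minimum cut capacity equals the max flow.
In the residual graph, reachable from Res: {Res, J4, J1, TankA, P1, J7, J2, P2}.
Min-cut edges: J2→Out (6), P2→Out (11); capacity 6 + 11 = 17.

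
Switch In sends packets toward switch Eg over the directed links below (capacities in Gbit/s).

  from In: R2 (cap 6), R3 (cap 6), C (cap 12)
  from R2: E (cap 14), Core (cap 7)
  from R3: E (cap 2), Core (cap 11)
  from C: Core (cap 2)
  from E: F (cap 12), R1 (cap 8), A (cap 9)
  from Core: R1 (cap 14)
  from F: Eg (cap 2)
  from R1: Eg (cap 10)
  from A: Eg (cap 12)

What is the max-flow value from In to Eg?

Augment In→R2→E→F→Eg: bottleneck 2, flow now 2.
Augment In→R2→E→R1→Eg: bottleneck 4, flow now 6.
Augment In→R3→E→R1→Eg: bottleneck 2, flow now 8.
Augment In→R3→Core→R1→Eg: bottleneck 4, flow now 12.
Augment In→C→Core→R1→E→A→Eg: bottleneck 2, flow now 14. (uses reverse residual edge)
No augmenting path remains; maximum flow = 14.
In the residual graph, reachable from In: {In, C}.
Min-cut edges: In→R2 (6), In→R3 (6), C→Core (2); capacity 6 + 6 + 2 = 14.
This cut is saturated, so no flow can exceed 14.

14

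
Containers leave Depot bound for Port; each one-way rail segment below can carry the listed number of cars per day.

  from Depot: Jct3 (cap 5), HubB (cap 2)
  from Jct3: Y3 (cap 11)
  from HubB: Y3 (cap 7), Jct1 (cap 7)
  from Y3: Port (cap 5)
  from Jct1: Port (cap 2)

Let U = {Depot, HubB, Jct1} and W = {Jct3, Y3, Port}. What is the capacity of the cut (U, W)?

14

Edges leaving {Depot, HubB, Jct1}: Depot→Jct3 (5), HubB→Y3 (7), Jct1→Port (2).
Cut capacity = 5 + 7 + 2 = 14.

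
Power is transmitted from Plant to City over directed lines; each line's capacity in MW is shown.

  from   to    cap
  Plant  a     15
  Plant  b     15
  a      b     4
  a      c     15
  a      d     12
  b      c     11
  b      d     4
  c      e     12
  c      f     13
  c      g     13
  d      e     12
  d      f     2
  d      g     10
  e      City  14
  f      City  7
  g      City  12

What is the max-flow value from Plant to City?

Augment Plant→a→c→e→City: bottleneck 12, flow now 12.
Augment Plant→a→c→f→City: bottleneck 3, flow now 15.
Augment Plant→b→c→f→City: bottleneck 4, flow now 19.
Augment Plant→b→c→g→City: bottleneck 7, flow now 26.
Augment Plant→b→d→e→City: bottleneck 2, flow now 28.
Augment Plant→b→d→g→City: bottleneck 2, flow now 30.
No augmenting path remains; maximum flow = 30.
In the residual graph, reachable from Plant: {Plant}.
Min-cut edges: Plant→a (15), Plant→b (15); capacity 15 + 15 = 30.
This cut is saturated, so no flow can exceed 30.

30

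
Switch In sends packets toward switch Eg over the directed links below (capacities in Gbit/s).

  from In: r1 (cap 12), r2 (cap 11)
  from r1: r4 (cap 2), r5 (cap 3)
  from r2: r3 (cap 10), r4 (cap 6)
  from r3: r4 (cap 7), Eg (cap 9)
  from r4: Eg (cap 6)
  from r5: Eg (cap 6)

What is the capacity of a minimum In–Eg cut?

Augment In→r1→r4→Eg: bottleneck 2, flow now 2.
Augment In→r1→r5→Eg: bottleneck 3, flow now 5.
Augment In→r2→r3→Eg: bottleneck 9, flow now 14.
Augment In→r2→r4→Eg: bottleneck 2, flow now 16.
No augmenting path remains; maximum flow = 16.
By max-flow min-cut, the minimum cut capacity equals the max flow.
In the residual graph, reachable from In: {In, r1}.
Min-cut edges: In→r2 (11), r1→r4 (2), r1→r5 (3); capacity 11 + 2 + 3 = 16.

16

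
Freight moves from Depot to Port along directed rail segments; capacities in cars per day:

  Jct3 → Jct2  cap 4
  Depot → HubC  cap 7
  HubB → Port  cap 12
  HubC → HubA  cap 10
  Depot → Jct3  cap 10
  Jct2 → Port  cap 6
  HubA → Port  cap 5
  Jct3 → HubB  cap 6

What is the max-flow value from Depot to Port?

15

Augment Depot→HubC→HubA→Port: bottleneck 5, flow now 5.
Augment Depot→Jct3→HubB→Port: bottleneck 6, flow now 11.
Augment Depot→Jct3→Jct2→Port: bottleneck 4, flow now 15.
No augmenting path remains; maximum flow = 15.
In the residual graph, reachable from Depot: {Depot, HubC, HubA}.
Min-cut edges: Depot→Jct3 (10), HubA→Port (5); capacity 10 + 5 = 15.
This cut is saturated, so no flow can exceed 15.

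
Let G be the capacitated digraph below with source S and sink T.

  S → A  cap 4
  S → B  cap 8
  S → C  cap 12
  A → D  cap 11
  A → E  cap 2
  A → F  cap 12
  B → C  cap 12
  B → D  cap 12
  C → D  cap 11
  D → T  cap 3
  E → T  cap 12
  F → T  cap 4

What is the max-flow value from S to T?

7

Augment S→A→D→T: bottleneck 3, flow now 3.
Augment S→A→E→T: bottleneck 1, flow now 4.
Augment S→B→D→A→E→T: bottleneck 1, flow now 5. (uses reverse residual edge)
Augment S→B→D→A→F→T: bottleneck 2, flow now 7. (uses reverse residual edge)
No augmenting path remains; maximum flow = 7.
In the residual graph, reachable from S: {S, B, C, D}.
Min-cut edges: S→A (4), D→T (3); capacity 4 + 3 = 7.
This cut is saturated, so no flow can exceed 7.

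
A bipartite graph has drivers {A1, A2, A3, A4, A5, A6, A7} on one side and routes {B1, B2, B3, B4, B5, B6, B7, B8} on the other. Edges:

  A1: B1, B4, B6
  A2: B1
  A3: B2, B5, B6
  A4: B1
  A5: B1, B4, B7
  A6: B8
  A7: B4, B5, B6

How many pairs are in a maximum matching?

6

Unit-capacity flow: source→left, listed edges, right→sink; max matching = max flow.
Augmenting path A1→B1 (+1); matched 1.
Augmenting path A3→B2 (+1); matched 2.
Augmenting path A5→B4 (+1); matched 3.
Augmenting path A6→B8 (+1); matched 4.
Augmenting path A7→B5 (+1); matched 5.
Augmenting path A2→B1→A1→B6 (+1); matched 6.
No augmenting path remains; maximum matching = 6.
König certificate: {A1, A3, A5, A6, A7, B1} is a vertex cover of size 6 (every listed pair touches it), so no matching can be larger.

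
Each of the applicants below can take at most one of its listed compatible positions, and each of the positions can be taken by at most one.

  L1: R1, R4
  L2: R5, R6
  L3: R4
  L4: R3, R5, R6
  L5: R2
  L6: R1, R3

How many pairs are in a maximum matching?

6

Unit-capacity flow: source→left, listed edges, right→sink; max matching = max flow.
Augmenting path L1→R1 (+1); matched 1.
Augmenting path L2→R5 (+1); matched 2.
Augmenting path L3→R4 (+1); matched 3.
Augmenting path L4→R3 (+1); matched 4.
Augmenting path L5→R2 (+1); matched 5.
Augmenting path L6→R3→L4→R6 (+1); matched 6.
No augmenting path remains; maximum matching = 6.
König certificate: {L1, L2, L3, L4, L5, L6} is a vertex cover of size 6 (every listed pair touches it), so no matching can be larger.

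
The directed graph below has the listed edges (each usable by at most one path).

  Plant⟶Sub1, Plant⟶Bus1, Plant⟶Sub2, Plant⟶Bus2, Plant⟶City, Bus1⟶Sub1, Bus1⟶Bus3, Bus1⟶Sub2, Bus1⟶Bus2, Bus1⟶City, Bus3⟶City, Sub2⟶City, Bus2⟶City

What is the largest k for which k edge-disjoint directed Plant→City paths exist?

4

Assign every edge capacity 1; by Menger, the answer equals the max flow.
Path Plant→City (+1); total 1.
Path Plant→Bus1→City (+1); total 2.
Path Plant→Sub2→City (+1); total 3.
Path Plant→Bus2→City (+1); total 4.
No residual Plant→City path; max flow = 4.
Certifying cut of size 4: {Plant→Bus1, Plant→Bus2, Plant→City, Plant→Sub2}.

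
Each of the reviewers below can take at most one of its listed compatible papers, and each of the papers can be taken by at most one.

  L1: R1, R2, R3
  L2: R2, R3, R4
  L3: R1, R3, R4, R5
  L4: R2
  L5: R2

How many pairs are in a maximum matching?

4

Unit-capacity flow: source→left, listed edges, right→sink; max matching = max flow.
Augmenting path L1→R1 (+1); matched 1.
Augmenting path L2→R2 (+1); matched 2.
Augmenting path L3→R3 (+1); matched 3.
Augmenting path L4→R2→L2→R4 (+1); matched 4.
No augmenting path remains; maximum matching = 4.
König certificate: {L1, L2, L3, R2} is a vertex cover of size 4 (every listed pair touches it), so no matching can be larger.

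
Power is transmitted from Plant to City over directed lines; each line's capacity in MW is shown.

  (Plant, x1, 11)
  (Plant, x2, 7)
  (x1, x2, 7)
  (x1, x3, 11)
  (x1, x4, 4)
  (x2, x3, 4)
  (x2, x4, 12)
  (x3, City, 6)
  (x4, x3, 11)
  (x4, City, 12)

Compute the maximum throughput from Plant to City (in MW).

18

Augment Plant→x1→x3→City: bottleneck 6, flow now 6.
Augment Plant→x1→x4→City: bottleneck 4, flow now 10.
Augment Plant→x2→x4→City: bottleneck 7, flow now 17.
Augment Plant→x1→x2→x4→City: bottleneck 1, flow now 18.
No augmenting path remains; maximum flow = 18.
In the residual graph, reachable from Plant: {Plant}.
Min-cut edges: Plant→x1 (11), Plant→x2 (7); capacity 11 + 7 = 18.
This cut is saturated, so no flow can exceed 18.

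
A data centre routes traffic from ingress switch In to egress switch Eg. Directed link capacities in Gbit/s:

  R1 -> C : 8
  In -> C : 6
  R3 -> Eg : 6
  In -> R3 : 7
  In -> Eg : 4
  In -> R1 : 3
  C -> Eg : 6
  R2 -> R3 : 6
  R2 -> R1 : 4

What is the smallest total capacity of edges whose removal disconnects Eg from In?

16

Augment In→Eg: bottleneck 4, flow now 4.
Augment In→R3→Eg: bottleneck 6, flow now 10.
Augment In→C→Eg: bottleneck 6, flow now 16.
No augmenting path remains; maximum flow = 16.
By max-flow min-cut, the minimum cut capacity equals the max flow.
In the residual graph, reachable from In: {In, R3, R1, C}.
Min-cut edges: In→Eg (4), R3→Eg (6), C→Eg (6); capacity 4 + 6 + 6 = 16.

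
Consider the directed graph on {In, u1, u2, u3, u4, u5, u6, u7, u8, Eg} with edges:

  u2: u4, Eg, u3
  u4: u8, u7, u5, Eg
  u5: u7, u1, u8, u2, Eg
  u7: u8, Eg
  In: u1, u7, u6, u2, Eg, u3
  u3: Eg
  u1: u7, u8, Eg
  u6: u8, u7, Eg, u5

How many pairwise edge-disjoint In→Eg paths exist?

Assign every edge capacity 1; by Menger, the answer equals the max flow.
Path In→Eg (+1); total 1.
Path In→u1→Eg (+1); total 2.
Path In→u2→Eg (+1); total 3.
Path In→u3→Eg (+1); total 4.
Path In→u6→Eg (+1); total 5.
Path In→u7→Eg (+1); total 6.
No residual In→Eg path; max flow = 6.
Certifying cut of size 6: {In→Eg, In→u1, In→u2, In→u3, In→u6, In→u7}.

6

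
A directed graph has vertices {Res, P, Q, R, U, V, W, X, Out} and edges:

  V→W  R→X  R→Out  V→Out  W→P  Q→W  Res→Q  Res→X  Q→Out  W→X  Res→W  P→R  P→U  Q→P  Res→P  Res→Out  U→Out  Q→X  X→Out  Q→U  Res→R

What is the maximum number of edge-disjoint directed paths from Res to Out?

5

Assign every edge capacity 1; by Menger, the answer equals the max flow.
Path Res→Out (+1); total 1.
Path Res→Q→Out (+1); total 2.
Path Res→R→Out (+1); total 3.
Path Res→X→Out (+1); total 4.
Path Res→P→U→Out (+1); total 5.
No residual Res→Out path; max flow = 5.
Certifying cut of size 5: {P→U, R→Out, Res→Out, Res→Q, X→Out}.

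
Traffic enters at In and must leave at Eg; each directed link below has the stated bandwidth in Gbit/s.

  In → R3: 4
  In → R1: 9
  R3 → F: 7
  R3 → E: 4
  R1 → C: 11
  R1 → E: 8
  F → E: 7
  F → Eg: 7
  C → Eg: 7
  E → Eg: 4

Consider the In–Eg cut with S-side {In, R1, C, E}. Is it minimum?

Given cut capacity: 4 + 7 + 4 = 15.
Augment In→R3→F→Eg: bottleneck 4, flow now 4.
Augment In→R1→C→Eg: bottleneck 7, flow now 11.
Augment In→R1→E→Eg: bottleneck 2, flow now 13.
No augmenting path remains; maximum flow = 13.
In the residual graph, reachable from In: {In}.
Min-cut edges: In→R3 (4), In→R1 (9); capacity 4 + 9 = 13.
Cut capacity 15 exceeds the max flow 13, so it is not minimum.

No — its capacity is 15, but the minimum cut has capacity 13.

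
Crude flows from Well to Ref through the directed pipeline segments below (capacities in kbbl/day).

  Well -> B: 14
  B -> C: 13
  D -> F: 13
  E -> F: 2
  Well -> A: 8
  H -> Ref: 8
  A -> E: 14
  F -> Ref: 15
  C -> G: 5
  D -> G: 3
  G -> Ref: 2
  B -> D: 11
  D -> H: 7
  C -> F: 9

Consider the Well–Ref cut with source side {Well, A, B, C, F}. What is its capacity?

45

Edges leaving {Well, A, B, C, F}: A→E (14), B→D (11), C→G (5), F→Ref (15).
Cut capacity = 14 + 11 + 5 + 15 = 45.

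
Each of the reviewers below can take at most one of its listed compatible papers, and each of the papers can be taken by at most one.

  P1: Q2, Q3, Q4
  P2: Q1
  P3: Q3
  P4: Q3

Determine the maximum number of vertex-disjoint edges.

3

Unit-capacity flow: source→left, listed edges, right→sink; max matching = max flow.
Augmenting path P1→Q2 (+1); matched 1.
Augmenting path P2→Q1 (+1); matched 2.
Augmenting path P3→Q3 (+1); matched 3.
No augmenting path remains; maximum matching = 3.
König certificate: {P1, P2, Q3} is a vertex cover of size 3 (every listed pair touches it), so no matching can be larger.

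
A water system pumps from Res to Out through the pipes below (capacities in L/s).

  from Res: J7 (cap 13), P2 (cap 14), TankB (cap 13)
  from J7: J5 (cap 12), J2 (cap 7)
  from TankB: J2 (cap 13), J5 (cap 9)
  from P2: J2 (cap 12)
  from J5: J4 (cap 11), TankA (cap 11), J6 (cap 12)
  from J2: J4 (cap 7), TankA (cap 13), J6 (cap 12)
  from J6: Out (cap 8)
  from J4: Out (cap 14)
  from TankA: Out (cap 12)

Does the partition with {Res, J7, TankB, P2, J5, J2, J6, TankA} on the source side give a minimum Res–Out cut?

No — its capacity is 38, but the minimum cut has capacity 34.

Given cut capacity: 11 + 7 + 8 + 12 = 38.
Augment Res→J7→J5→J6→Out: bottleneck 8, flow now 8.
Augment Res→J7→J5→J4→Out: bottleneck 4, flow now 12.
Augment Res→J7→J2→J4→Out: bottleneck 1, flow now 13.
Augment Res→TankB→J5→J4→Out: bottleneck 7, flow now 20.
Augment Res→TankB→J5→TankA→Out: bottleneck 2, flow now 22.
Augment Res→TankB→J2→J4→Out: bottleneck 2, flow now 24.
Augment Res→TankB→J2→TankA→Out: bottleneck 2, flow now 26.
Augment Res→P2→J2→TankA→Out: bottleneck 8, flow now 34.
No augmenting path remains; maximum flow = 34.
In the residual graph, reachable from Res: {Res, J7, TankB, P2, J5, J2, J6, J4, TankA}.
Min-cut edges: J6→Out (8), J4→Out (14), TankA→Out (12); capacity 8 + 14 + 12 = 34.
Cut capacity 38 exceeds the max flow 34, so it is not minimum.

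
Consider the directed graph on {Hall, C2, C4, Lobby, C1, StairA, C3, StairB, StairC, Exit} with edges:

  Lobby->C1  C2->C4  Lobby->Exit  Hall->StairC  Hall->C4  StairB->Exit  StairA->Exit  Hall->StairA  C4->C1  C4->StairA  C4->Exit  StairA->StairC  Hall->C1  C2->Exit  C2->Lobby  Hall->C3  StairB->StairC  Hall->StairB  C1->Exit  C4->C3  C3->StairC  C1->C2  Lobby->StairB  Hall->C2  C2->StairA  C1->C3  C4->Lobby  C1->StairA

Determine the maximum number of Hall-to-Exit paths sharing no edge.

Assign every edge capacity 1; by Menger, the answer equals the max flow.
Path Hall→C2→Exit (+1); total 1.
Path Hall→C4→Exit (+1); total 2.
Path Hall→C1→Exit (+1); total 3.
Path Hall→StairA→Exit (+1); total 4.
Path Hall→StairB→Exit (+1); total 5.
No residual Hall→Exit path; max flow = 5.
Certifying cut of size 5: {Hall→C1, Hall→C2, Hall→C4, Hall→StairA, Hall→StairB}.

5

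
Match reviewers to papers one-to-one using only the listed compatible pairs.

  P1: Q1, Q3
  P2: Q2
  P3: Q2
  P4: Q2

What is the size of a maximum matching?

2

Unit-capacity flow: source→left, listed edges, right→sink; max matching = max flow.
Augmenting path P1→Q1 (+1); matched 1.
Augmenting path P2→Q2 (+1); matched 2.
No augmenting path remains; maximum matching = 2.
König certificate: {P1, Q2} is a vertex cover of size 2 (every listed pair touches it), so no matching can be larger.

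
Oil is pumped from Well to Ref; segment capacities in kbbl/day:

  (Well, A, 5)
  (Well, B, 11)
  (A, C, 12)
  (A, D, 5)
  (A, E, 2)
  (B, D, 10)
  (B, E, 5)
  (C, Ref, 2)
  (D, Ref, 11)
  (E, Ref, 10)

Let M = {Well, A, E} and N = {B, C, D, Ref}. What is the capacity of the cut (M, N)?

Edges leaving {Well, A, E}: Well→B (11), A→C (12), A→D (5), E→Ref (10).
Cut capacity = 11 + 12 + 5 + 10 = 38.

38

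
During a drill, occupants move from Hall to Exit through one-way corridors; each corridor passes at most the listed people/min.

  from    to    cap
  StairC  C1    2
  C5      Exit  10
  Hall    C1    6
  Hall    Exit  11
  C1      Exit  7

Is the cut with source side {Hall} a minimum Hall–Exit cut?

Given cut capacity: 6 + 11 = 17.
Augment Hall→Exit: bottleneck 11, flow now 11.
Augment Hall→C1→Exit: bottleneck 6, flow now 17.
No augmenting path remains; maximum flow = 17.
Cut capacity 17 equals the max flow, so it is a minimum cut.

Yes — it is a minimum cut (capacity 17).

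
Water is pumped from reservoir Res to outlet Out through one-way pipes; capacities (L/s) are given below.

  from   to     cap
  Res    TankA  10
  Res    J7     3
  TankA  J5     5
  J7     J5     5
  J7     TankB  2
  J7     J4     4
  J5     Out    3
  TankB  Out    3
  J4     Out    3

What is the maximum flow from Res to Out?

Augment Res→TankA→J5→Out: bottleneck 3, flow now 3.
Augment Res→J7→TankB→Out: bottleneck 2, flow now 5.
Augment Res→J7→J4→Out: bottleneck 1, flow now 6.
No augmenting path remains; maximum flow = 6.
In the residual graph, reachable from Res: {Res, TankA, J5}.
Min-cut edges: Res→J7 (3), J5→Out (3); capacity 3 + 3 = 6.
This cut is saturated, so no flow can exceed 6.

6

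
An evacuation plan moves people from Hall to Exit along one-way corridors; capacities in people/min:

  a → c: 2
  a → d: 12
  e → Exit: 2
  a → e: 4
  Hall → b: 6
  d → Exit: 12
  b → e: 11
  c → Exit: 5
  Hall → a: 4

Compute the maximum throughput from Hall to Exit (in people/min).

Augment Hall→a→c→Exit: bottleneck 2, flow now 2.
Augment Hall→a→d→Exit: bottleneck 2, flow now 4.
Augment Hall→b→e→Exit: bottleneck 2, flow now 6.
No augmenting path remains; maximum flow = 6.
In the residual graph, reachable from Hall: {Hall, b, e}.
Min-cut edges: Hall→a (4), e→Exit (2); capacity 4 + 2 = 6.
This cut is saturated, so no flow can exceed 6.

6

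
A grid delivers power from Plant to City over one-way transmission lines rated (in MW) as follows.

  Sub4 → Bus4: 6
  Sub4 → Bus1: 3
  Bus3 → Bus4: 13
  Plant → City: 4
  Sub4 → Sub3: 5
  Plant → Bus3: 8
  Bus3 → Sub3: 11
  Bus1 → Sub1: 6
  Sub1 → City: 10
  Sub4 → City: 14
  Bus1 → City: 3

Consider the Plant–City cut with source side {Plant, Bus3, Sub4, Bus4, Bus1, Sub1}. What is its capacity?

Edges leaving {Plant, Bus3, Sub4, Bus4, Bus1, Sub1}: Plant→City (4), Bus3→Sub3 (11), Sub4→Sub3 (5), Sub4→City (14), Bus1→City (3), Sub1→City (10).
Cut capacity = 4 + 11 + 5 + 14 + 3 + 10 = 47.

47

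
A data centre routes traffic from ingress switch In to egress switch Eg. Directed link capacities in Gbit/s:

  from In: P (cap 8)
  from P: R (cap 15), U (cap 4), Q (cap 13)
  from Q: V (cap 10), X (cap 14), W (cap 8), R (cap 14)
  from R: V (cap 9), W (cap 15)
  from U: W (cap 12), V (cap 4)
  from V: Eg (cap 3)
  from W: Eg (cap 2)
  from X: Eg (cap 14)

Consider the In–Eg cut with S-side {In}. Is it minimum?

Yes — it is a minimum cut (capacity 8).

Given cut capacity: 8 = 8.
Augment In→P→Q→V→Eg: bottleneck 3, flow now 3.
Augment In→P→Q→W→Eg: bottleneck 2, flow now 5.
Augment In→P→Q→X→Eg: bottleneck 3, flow now 8.
No augmenting path remains; maximum flow = 8.
Cut capacity 8 equals the max flow, so it is a minimum cut.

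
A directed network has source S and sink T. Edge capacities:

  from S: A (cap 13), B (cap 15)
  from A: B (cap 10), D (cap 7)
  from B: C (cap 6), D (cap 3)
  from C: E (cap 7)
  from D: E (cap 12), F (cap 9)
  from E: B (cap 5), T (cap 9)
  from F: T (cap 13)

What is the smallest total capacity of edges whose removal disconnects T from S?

Augment S→A→D→E→T: bottleneck 7, flow now 7.
Augment S→B→C→E→T: bottleneck 2, flow now 9.
Augment S→B→D→F→T: bottleneck 3, flow now 12.
Augment S→B→C→E→D→F→T: bottleneck 4, flow now 16. (uses reverse residual edge)
No augmenting path remains; maximum flow = 16.
By max-flow min-cut, the minimum cut capacity equals the max flow.
In the residual graph, reachable from S: {S, A, B}.
Min-cut edges: A→D (7), B→C (6), B→D (3); capacity 7 + 6 + 3 = 16.

16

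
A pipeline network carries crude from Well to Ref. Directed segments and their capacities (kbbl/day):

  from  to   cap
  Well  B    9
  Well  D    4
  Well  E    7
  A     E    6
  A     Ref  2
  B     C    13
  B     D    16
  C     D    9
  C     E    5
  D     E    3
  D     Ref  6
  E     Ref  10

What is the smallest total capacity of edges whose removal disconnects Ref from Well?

16

Augment Well→D→Ref: bottleneck 4, flow now 4.
Augment Well→E→Ref: bottleneck 7, flow now 11.
Augment Well→B→D→Ref: bottleneck 2, flow now 13.
Augment Well→B→C→E→Ref: bottleneck 3, flow now 16.
No augmenting path remains; maximum flow = 16.
By max-flow min-cut, the minimum cut capacity equals the max flow.
In the residual graph, reachable from Well: {Well, B, C, D, E}.
Min-cut edges: D→Ref (6), E→Ref (10); capacity 6 + 10 = 16.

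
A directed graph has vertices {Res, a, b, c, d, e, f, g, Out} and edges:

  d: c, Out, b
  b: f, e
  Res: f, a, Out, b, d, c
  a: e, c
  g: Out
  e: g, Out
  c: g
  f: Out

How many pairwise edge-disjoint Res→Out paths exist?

5

Assign every edge capacity 1; by Menger, the answer equals the max flow.
Path Res→Out (+1); total 1.
Path Res→d→Out (+1); total 2.
Path Res→f→Out (+1); total 3.
Path Res→a→e→Out (+1); total 4.
Path Res→c→g→Out (+1); total 5.
No residual Res→Out path; max flow = 5.
Certifying cut of size 5: {Res→Out, Res→d, e→Out, f→Out, g→Out}.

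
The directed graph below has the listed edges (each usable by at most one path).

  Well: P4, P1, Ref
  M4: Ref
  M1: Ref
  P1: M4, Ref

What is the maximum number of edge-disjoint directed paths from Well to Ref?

Assign every edge capacity 1; by Menger, the answer equals the max flow.
Path Well→Ref (+1); total 1.
Path Well→P1→Ref (+1); total 2.
No residual Well→Ref path; max flow = 2.
Certifying cut of size 2: {Well→P1, Well→Ref}.

2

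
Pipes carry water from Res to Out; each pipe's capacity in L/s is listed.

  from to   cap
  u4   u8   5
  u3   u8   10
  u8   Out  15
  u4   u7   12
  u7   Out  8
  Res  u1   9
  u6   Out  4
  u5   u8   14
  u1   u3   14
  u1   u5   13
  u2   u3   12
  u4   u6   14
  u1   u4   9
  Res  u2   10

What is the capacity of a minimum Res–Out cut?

19

Augment Res→u1→u3→u8→Out: bottleneck 9, flow now 9.
Augment Res→u2→u3→u8→Out: bottleneck 1, flow now 10.
Augment Res→u2→u3→u1→u4→u6→Out: bottleneck 4, flow now 14. (uses reverse residual edge)
Augment Res→u2→u3→u1→u4→u7→Out: bottleneck 5, flow now 19. (uses reverse residual edge)
No augmenting path remains; maximum flow = 19.
By max-flow min-cut, the minimum cut capacity equals the max flow.
In the residual graph, reachable from Res: {Res}.
Min-cut edges: Res→u1 (9), Res→u2 (10); capacity 9 + 10 = 19.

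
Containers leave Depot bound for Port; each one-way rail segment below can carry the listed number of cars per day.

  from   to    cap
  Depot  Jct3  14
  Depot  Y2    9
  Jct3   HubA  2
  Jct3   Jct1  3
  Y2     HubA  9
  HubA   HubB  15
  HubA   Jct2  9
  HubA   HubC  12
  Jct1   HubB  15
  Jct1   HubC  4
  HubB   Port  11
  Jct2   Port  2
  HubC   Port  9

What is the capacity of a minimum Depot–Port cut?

14

Augment Depot→Jct3→HubA→HubB→Port: bottleneck 2, flow now 2.
Augment Depot→Jct3→Jct1→HubB→Port: bottleneck 3, flow now 5.
Augment Depot→Y2→HubA→HubB→Port: bottleneck 6, flow now 11.
Augment Depot→Y2→HubA→Jct2→Port: bottleneck 2, flow now 13.
Augment Depot→Y2→HubA→HubC→Port: bottleneck 1, flow now 14.
No augmenting path remains; maximum flow = 14.
By max-flow min-cut, the minimum cut capacity equals the max flow.
In the residual graph, reachable from Depot: {Depot, Jct3}.
Min-cut edges: Depot→Y2 (9), Jct3→HubA (2), Jct3→Jct1 (3); capacity 9 + 2 + 3 = 14.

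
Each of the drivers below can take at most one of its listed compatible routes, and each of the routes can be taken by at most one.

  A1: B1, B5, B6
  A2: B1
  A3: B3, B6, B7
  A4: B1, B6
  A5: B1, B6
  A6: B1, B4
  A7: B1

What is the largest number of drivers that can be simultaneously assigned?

Unit-capacity flow: source→left, listed edges, right→sink; max matching = max flow.
Augmenting path A1→B1 (+1); matched 1.
Augmenting path A3→B3 (+1); matched 2.
Augmenting path A4→B6 (+1); matched 3.
Augmenting path A6→B4 (+1); matched 4.
Augmenting path A2→B1→A1→B5 (+1); matched 5.
No augmenting path remains; maximum matching = 5.
König certificate: {A1, A3, A6, B1, B6} is a vertex cover of size 5 (every listed pair touches it), so no matching can be larger.

5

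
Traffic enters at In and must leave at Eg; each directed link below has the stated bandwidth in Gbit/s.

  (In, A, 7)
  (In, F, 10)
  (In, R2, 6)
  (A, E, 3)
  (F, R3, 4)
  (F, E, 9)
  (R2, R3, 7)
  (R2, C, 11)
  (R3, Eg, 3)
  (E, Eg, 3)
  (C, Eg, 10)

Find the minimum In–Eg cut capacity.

12

Augment In→A→E→Eg: bottleneck 3, flow now 3.
Augment In→F→R3→Eg: bottleneck 3, flow now 6.
Augment In→R2→C→Eg: bottleneck 6, flow now 12.
No augmenting path remains; maximum flow = 12.
By max-flow min-cut, the minimum cut capacity equals the max flow.
In the residual graph, reachable from In: {In, A, F, R3, E}.
Min-cut edges: In→R2 (6), R3→Eg (3), E→Eg (3); capacity 6 + 3 + 3 = 12.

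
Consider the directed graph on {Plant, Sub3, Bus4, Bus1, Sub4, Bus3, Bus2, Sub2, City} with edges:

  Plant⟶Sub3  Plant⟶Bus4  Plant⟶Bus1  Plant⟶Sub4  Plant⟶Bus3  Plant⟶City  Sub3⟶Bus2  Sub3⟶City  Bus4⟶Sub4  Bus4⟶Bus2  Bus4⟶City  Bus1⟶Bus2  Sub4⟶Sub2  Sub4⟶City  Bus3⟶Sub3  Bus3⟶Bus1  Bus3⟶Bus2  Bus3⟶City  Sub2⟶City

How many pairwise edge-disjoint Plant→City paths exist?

5

Assign every edge capacity 1; by Menger, the answer equals the max flow.
Path Plant→City (+1); total 1.
Path Plant→Sub3→City (+1); total 2.
Path Plant→Bus4→City (+1); total 3.
Path Plant→Sub4→City (+1); total 4.
Path Plant→Bus3→City (+1); total 5.
No residual Plant→City path; max flow = 5.
Certifying cut of size 5: {Plant→Bus3, Plant→Bus4, Plant→City, Plant→Sub3, Plant→Sub4}.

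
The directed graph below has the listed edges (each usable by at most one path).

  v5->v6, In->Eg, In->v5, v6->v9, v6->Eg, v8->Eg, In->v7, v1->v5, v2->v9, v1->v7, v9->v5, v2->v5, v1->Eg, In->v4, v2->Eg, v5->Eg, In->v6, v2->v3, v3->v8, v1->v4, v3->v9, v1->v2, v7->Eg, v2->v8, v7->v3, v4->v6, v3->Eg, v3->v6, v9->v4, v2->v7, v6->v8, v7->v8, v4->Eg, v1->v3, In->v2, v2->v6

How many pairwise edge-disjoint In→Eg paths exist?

6

Assign every edge capacity 1; by Menger, the answer equals the max flow.
Path In→Eg (+1); total 1.
Path In→v2→Eg (+1); total 2.
Path In→v4→Eg (+1); total 3.
Path In→v5→Eg (+1); total 4.
Path In→v6→Eg (+1); total 5.
Path In→v7→Eg (+1); total 6.
No residual In→Eg path; max flow = 6.
Certifying cut of size 6: {In→Eg, In→v2, In→v4, In→v5, In→v6, In→v7}.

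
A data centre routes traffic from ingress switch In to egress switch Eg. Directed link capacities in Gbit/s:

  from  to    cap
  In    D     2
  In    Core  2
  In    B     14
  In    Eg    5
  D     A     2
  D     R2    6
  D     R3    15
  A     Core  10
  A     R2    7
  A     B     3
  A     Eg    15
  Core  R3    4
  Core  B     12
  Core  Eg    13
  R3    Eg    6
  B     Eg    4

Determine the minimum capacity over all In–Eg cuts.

Augment In→Eg: bottleneck 5, flow now 5.
Augment In→Core→Eg: bottleneck 2, flow now 7.
Augment In→B→Eg: bottleneck 4, flow now 11.
Augment In→D→A→Eg: bottleneck 2, flow now 13.
No augmenting path remains; maximum flow = 13.
By max-flow min-cut, the minimum cut capacity equals the max flow.
In the residual graph, reachable from In: {In, B}.
Min-cut edges: In→D (2), In→Core (2), In→Eg (5), B→Eg (4); capacity 2 + 2 + 5 + 4 = 13.

13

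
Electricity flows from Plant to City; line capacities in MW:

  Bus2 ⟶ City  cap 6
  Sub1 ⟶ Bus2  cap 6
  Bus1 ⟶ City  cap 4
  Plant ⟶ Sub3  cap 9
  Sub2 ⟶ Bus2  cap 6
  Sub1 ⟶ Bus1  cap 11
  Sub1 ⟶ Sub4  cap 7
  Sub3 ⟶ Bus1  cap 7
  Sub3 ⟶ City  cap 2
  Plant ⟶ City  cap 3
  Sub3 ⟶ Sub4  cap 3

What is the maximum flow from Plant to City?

9

Augment Plant→City: bottleneck 3, flow now 3.
Augment Plant→Sub3→City: bottleneck 2, flow now 5.
Augment Plant→Sub3→Bus1→City: bottleneck 4, flow now 9.
No augmenting path remains; maximum flow = 9.
In the residual graph, reachable from Plant: {Plant, Sub3, Bus1, Sub4}.
Min-cut edges: Plant→City (3), Sub3→City (2), Bus1→City (4); capacity 3 + 2 + 4 = 9.
This cut is saturated, so no flow can exceed 9.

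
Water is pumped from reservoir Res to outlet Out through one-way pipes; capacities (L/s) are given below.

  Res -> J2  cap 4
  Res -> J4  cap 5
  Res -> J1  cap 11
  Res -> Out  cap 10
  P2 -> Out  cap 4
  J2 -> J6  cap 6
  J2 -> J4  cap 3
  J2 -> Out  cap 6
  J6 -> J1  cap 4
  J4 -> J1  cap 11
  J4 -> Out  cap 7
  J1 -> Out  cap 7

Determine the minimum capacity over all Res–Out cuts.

Augment Res→Out: bottleneck 10, flow now 10.
Augment Res→J2→Out: bottleneck 4, flow now 14.
Augment Res→J4→Out: bottleneck 5, flow now 19.
Augment Res→J1→Out: bottleneck 7, flow now 26.
No augmenting path remains; maximum flow = 26.
By max-flow min-cut, the minimum cut capacity equals the max flow.
In the residual graph, reachable from Res: {Res, J1}.
Min-cut edges: Res→J2 (4), Res→J4 (5), Res→Out (10), J1→Out (7); capacity 4 + 5 + 10 + 7 = 26.

26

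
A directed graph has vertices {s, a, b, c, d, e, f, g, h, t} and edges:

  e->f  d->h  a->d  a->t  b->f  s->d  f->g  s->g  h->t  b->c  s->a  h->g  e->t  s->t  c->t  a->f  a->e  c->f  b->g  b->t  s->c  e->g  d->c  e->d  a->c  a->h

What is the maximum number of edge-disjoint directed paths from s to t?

4

Assign every edge capacity 1; by Menger, the answer equals the max flow.
Path s→t (+1); total 1.
Path s→a→t (+1); total 2.
Path s→c→t (+1); total 3.
Path s→d→h→t (+1); total 4.
No residual s→t path; max flow = 4.
Certifying cut of size 4: {s→a, s→c, s→d, s→t}.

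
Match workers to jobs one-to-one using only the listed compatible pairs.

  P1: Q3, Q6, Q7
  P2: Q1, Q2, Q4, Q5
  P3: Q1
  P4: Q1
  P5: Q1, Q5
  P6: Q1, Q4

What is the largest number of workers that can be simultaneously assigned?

Unit-capacity flow: source→left, listed edges, right→sink; max matching = max flow.
Augmenting path P1→Q3 (+1); matched 1.
Augmenting path P2→Q1 (+1); matched 2.
Augmenting path P5→Q5 (+1); matched 3.
Augmenting path P6→Q4 (+1); matched 4.
Augmenting path P3→Q1→P2→Q2 (+1); matched 5.
No augmenting path remains; maximum matching = 5.
König certificate: {P1, P2, P5, P6, Q1} is a vertex cover of size 5 (every listed pair touches it), so no matching can be larger.

5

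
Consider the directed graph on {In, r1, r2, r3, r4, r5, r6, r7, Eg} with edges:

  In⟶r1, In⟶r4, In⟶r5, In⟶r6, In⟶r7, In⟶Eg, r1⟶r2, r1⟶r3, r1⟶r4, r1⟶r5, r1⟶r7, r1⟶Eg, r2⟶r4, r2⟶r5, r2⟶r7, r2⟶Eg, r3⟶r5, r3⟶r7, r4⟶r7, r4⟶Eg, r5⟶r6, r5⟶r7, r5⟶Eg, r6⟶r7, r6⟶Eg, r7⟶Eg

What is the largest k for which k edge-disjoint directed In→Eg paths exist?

Assign every edge capacity 1; by Menger, the answer equals the max flow.
Path In→Eg (+1); total 1.
Path In→r1→Eg (+1); total 2.
Path In→r4→Eg (+1); total 3.
Path In→r5→Eg (+1); total 4.
Path In→r6→Eg (+1); total 5.
Path In→r7→Eg (+1); total 6.
No residual In→Eg path; max flow = 6.
Certifying cut of size 6: {In→Eg, In→r1, In→r4, In→r5, In→r6, In→r7}.

6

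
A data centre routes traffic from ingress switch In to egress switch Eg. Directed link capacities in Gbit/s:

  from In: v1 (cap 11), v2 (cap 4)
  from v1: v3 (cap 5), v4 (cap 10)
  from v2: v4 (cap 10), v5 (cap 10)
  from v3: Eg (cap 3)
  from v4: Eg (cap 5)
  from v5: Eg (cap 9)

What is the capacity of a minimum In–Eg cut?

Augment In→v1→v3→Eg: bottleneck 3, flow now 3.
Augment In→v1→v4→Eg: bottleneck 5, flow now 8.
Augment In→v2→v5→Eg: bottleneck 4, flow now 12.
No augmenting path remains; maximum flow = 12.
By max-flow min-cut, the minimum cut capacity equals the max flow.
In the residual graph, reachable from In: {In, v1, v3, v4}.
Min-cut edges: In→v2 (4), v3→Eg (3), v4→Eg (5); capacity 4 + 3 + 5 = 12.

12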